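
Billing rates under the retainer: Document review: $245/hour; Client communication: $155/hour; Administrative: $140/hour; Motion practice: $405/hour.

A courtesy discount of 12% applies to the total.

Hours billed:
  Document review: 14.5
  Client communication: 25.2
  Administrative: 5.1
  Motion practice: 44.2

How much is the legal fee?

Document review: 14.5 × $245 = $3,552.50
Client communication: 25.2 × $155 = $3,906.00
Administrative: 5.1 × $140 = $714.00
Motion practice: 44.2 × $405 = $17,901.00
Subtotal: $26,073.50
Less 12% discount: −$3,128.82
Total: $26,073.50 − $3,128.82 = $22,944.68

$22,944.68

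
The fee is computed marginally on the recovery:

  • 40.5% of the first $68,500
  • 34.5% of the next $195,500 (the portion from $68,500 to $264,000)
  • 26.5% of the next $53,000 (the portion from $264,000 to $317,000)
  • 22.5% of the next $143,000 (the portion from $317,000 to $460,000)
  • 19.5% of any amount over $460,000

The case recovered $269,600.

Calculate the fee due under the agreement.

First $68,500 at 40.5% = $27,742.50
Next $195,500 at 34.5% = $67,447.50
Remaining $5,600 at 26.5% = $1,484.00
Fee: $27,742.50 + $67,447.50 + $1,484.00 = $96,674.00

$96,674.00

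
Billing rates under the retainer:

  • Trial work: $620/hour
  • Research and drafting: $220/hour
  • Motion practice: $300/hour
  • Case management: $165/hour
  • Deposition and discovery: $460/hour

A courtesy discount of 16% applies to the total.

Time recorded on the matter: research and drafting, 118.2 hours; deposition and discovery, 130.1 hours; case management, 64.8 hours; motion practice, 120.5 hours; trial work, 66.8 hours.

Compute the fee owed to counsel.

$146,250.72

Trial work: 66.8 × $620 = $41,416.00
Research and drafting: 118.2 × $220 = $26,004.00
Motion practice: 120.5 × $300 = $36,150.00
Case management: 64.8 × $165 = $10,692.00
Deposition and discovery: 130.1 × $460 = $59,846.00
Subtotal: $174,108.00
Less 16% discount: −$27,857.28
Total: $174,108.00 − $27,857.28 = $146,250.72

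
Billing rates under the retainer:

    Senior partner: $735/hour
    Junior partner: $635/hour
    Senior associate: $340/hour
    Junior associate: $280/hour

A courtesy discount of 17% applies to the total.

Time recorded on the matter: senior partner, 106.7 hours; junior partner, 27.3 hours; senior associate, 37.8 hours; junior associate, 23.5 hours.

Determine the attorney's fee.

Senior partner: 106.7 × $735 = $78,424.50
Junior partner: 27.3 × $635 = $17,335.50
Senior associate: 37.8 × $340 = $12,852.00
Junior associate: 23.5 × $280 = $6,580.00
Subtotal: $115,192.00
Less 17% discount: −$19,582.64
Total: $115,192.00 − $19,582.64 = $95,609.36

$95,609.36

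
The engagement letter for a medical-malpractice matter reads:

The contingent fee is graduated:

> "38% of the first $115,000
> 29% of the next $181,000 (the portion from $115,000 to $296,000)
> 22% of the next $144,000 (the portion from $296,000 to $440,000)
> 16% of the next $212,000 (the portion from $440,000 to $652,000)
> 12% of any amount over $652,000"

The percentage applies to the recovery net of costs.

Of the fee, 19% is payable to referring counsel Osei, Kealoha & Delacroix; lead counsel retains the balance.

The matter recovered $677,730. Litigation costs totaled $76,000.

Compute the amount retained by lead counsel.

Fee base (net of costs): $677,730 − $76,000 = $601,730
First $115,000 at 38% = $43,700.00
Next $181,000 at 29% = $52,490.00
Next $144,000 at 22% = $31,680.00
Remaining $161,730 at 16% = $25,876.80
Fee: $43,700.00 + $52,490.00 + $31,680.00 + $25,876.80 = $153,746.80
Referral share: 19% of $153,746.80 = $29,211.89; lead counsel retains $153,746.80 − $29,211.89 = $124,534.91.

$124,534.91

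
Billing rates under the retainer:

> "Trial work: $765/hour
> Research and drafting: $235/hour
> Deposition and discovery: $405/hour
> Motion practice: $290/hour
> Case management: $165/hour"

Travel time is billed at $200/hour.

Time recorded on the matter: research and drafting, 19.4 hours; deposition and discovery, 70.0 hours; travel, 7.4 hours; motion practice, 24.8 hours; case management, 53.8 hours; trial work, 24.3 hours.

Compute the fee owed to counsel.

$69,047.50

Trial work: 24.3 × $765 = $18,589.50
Research and drafting: 19.4 × $235 = $4,559.00
Deposition and discovery: 70.0 × $405 = $28,350.00
Motion practice: 24.8 × $290 = $7,192.00
Case management: 53.8 × $165 = $8,877.00
Subtotal: $18,589.50 + $4,559.00 + $28,350.00 + $7,192.00 + $8,877.00 = $67,567.50
Travel: 7.4 × $200 = $1,480.00
Total: $67,567.50 + $1,480.00 = $69,047.50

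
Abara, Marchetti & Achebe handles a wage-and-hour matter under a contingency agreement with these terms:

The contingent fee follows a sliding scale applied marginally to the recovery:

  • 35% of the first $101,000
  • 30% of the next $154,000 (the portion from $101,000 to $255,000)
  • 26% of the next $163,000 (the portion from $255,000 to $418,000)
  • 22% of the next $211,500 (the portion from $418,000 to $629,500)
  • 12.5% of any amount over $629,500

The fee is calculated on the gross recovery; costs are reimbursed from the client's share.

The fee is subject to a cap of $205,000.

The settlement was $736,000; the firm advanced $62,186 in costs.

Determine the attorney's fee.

$183,772.50

Fee base is the gross recovery, $736,000; costs are reimbursed separately.
First $101,000 at 35% = $35,350.00
Next $154,000 at 30% = $46,200.00
Next $163,000 at 26% = $42,380.00
Next $211,500 at 22% = $46,530.00
Remaining $106,500 at 12.5% = $13,312.50
Fee: $35,350.00 + $46,200.00 + $42,380.00 + $46,530.00 + $13,312.50 = $183,772.50
$183,772.50 is under the $205,000 cap.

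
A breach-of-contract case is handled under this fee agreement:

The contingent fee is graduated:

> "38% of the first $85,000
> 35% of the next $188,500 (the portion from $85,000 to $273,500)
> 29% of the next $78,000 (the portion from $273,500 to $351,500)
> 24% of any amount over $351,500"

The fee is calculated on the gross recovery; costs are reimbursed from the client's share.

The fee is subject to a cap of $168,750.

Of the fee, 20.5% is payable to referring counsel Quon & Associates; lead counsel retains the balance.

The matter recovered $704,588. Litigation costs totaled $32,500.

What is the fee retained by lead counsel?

$134,156.25

Fee base is the gross recovery, $704,588; costs are reimbursed separately.
First $85,000 at 38% = $32,300.00
Next $188,500 at 35% = $65,975.00
Next $78,000 at 29% = $22,620.00
Remaining $353,088 at 24% = $84,741.12
Fee: $32,300.00 + $65,975.00 + $22,620.00 + $84,741.12 = $205,636.12
$205,636.12 exceeds the $168,750 cap, so the fee is capped at $168,750.00.
Referral share: 20.5% of $168,750.00 = $34,593.75; lead counsel retains $168,750.00 − $34,593.75 = $134,156.25.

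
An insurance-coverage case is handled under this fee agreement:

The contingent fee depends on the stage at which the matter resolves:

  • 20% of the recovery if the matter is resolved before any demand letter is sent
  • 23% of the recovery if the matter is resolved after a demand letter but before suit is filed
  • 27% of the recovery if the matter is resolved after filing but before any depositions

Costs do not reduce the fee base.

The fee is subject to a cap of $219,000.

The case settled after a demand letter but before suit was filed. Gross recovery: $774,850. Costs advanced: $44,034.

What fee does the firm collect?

$178,215.50

Fee base is the gross recovery, $774,850; costs are reimbursed separately.
The matter settled after a demand letter but before suit was filed, so the 23% rate applies.
$774,850 × 23% = $178,215.50
$178,215.50 is under the $219,000 cap.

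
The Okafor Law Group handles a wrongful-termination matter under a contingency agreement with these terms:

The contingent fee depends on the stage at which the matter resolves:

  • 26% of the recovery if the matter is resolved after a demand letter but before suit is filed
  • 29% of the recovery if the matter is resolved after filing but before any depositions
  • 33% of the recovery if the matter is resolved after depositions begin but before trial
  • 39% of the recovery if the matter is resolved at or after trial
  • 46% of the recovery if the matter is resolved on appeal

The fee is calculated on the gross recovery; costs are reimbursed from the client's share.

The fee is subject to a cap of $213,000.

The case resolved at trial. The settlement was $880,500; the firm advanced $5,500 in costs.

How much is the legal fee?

$213,000.00

Fee base is the gross recovery, $880,500; costs are reimbursed separately.
The matter resolved at trial, so the 39% rate applies.
$880,500 × 39% = $343,395.00
$343,395.00 exceeds the $213,000 cap, so the fee is capped at $213,000.00.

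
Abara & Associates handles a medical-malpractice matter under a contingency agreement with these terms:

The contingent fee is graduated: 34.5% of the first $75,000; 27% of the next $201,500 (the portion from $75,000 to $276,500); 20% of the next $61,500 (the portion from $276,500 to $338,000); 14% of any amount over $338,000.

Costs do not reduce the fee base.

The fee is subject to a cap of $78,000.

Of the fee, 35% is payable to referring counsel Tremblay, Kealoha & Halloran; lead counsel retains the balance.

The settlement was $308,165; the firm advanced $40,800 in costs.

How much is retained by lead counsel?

Fee base is the gross recovery, $308,165; costs are reimbursed separately.
First $75,000 at 34.5% = $25,875.00
Next $201,500 at 27% = $54,405.00
Remaining $31,665 at 20% = $6,333.00
Fee: $25,875.00 + $54,405.00 + $6,333.00 = $86,613.00
$86,613.00 exceeds the $78,000 cap, so the fee is capped at $78,000.00.
Referral share: 35% of $78,000.00 = $27,300.00; lead counsel retains $78,000.00 − $27,300.00 = $50,700.00.

$50,700.00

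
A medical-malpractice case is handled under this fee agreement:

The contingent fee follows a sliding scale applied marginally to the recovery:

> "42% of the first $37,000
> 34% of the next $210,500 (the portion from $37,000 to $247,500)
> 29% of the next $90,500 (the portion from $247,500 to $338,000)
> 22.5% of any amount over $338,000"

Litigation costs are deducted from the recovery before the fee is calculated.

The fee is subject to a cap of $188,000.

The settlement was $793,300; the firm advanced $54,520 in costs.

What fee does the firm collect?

Fee base (net of costs): $793,300 − $54,520 = $738,780
First $37,000 at 42% = $15,540.00
Next $210,500 at 34% = $71,570.00
Next $90,500 at 29% = $26,245.00
Remaining $400,780 at 22.5% = $90,175.50
Fee: $15,540.00 + $71,570.00 + $26,245.00 + $90,175.50 = $203,530.50
$203,530.50 exceeds the $188,000 cap, so the fee is capped at $188,000.00.

$188,000.00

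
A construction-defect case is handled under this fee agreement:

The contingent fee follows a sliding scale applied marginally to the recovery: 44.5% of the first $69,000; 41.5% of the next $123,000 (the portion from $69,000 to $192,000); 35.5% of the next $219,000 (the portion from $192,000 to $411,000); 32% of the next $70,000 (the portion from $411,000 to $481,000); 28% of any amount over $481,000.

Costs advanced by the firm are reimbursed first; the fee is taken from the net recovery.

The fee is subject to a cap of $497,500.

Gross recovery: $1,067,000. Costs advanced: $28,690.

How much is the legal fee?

$337,941.80

Fee base (net of costs): $1,067,000 − $28,690 = $1,038,310
First $69,000 at 44.5% = $30,705.00
Next $123,000 at 41.5% = $51,045.00
Next $219,000 at 35.5% = $77,745.00
Next $70,000 at 32% = $22,400.00
Remaining $557,310 at 28% = $156,046.80
Fee: $30,705.00 + $51,045.00 + $77,745.00 + $22,400.00 + $156,046.80 = $337,941.80
$337,941.80 is under the $497,500 cap.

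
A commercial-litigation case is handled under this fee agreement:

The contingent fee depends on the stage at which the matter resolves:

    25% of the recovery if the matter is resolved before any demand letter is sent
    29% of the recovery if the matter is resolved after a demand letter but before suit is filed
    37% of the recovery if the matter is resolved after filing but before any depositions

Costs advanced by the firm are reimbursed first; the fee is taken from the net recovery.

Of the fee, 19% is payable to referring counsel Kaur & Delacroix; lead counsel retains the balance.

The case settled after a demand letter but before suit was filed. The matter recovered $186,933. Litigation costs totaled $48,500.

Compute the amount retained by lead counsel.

$32,517.91

Fee base (net of costs): $186,933 − $48,500 = $138,433
The matter settled after a demand letter but before suit was filed, so the 29% rate applies.
$138,433 × 29% = $40,145.57
Referral share: 19% of $40,145.57 = $7,627.66; lead counsel retains $40,145.57 − $7,627.66 = $32,517.91.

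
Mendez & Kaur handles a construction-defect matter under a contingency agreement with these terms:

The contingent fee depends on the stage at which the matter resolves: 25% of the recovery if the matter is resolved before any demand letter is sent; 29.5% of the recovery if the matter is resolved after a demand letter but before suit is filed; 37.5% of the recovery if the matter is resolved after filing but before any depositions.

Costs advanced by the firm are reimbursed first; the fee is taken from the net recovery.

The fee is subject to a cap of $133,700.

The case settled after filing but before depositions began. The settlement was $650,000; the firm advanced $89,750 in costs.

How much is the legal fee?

$133,700.00

Fee base (net of costs): $650,000 − $89,750 = $560,250
The matter settled after filing but before depositions began, so the 37.5% rate applies.
$560,250 × 37.5% = $210,093.75
$210,093.75 exceeds the $133,700 cap, so the fee is capped at $133,700.00.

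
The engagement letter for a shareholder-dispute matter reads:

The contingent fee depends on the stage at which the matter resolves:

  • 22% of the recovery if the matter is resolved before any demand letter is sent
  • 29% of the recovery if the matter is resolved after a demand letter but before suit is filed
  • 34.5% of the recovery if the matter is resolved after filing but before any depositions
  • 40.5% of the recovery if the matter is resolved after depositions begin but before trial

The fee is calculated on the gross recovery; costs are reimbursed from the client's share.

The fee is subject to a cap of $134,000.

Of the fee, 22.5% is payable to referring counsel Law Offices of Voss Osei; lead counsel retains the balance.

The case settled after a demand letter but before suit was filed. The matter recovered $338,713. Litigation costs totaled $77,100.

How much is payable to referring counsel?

Fee base is the gross recovery, $338,713; costs are reimbursed separately.
The matter settled after a demand letter but before suit was filed, so the 29% rate applies.
$338,713 × 29% = $98,226.77
$98,226.77 is under the $134,000 cap.
Referral share: 22.5% of $98,226.77 = $22,101.02; lead counsel retains $98,226.77 − $22,101.02 = $76,125.75.

$22,101.02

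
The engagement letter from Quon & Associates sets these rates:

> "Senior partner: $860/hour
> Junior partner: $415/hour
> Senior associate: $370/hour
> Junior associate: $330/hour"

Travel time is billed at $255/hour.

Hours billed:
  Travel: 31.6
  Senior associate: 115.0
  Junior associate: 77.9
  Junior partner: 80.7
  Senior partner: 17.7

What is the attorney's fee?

$125,027.50

Senior partner: 17.7 × $860 = $15,222.00
Junior partner: 80.7 × $415 = $33,490.50
Senior associate: 115.0 × $370 = $42,550.00
Junior associate: 77.9 × $330 = $25,707.00
Subtotal: $15,222.00 + $33,490.50 + $42,550.00 + $25,707.00 = $116,969.50
Travel: 31.6 × $255 = $8,058.00
Total: $116,969.50 + $8,058.00 = $125,027.50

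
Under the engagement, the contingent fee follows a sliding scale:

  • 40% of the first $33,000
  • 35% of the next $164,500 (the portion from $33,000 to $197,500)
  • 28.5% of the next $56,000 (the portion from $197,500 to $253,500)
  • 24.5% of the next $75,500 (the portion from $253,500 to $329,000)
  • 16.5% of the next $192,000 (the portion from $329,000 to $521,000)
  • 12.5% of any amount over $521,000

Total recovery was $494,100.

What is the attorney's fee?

$132,474.00

First $33,000 at 40% = $13,200.00
Next $164,500 at 35% = $57,575.00
Next $56,000 at 28.5% = $15,960.00
Next $75,500 at 24.5% = $18,497.50
Remaining $165,100 at 16.5% = $27,241.50
Fee: $13,200.00 + $57,575.00 + $15,960.00 + $18,497.50 + $27,241.50 = $132,474.00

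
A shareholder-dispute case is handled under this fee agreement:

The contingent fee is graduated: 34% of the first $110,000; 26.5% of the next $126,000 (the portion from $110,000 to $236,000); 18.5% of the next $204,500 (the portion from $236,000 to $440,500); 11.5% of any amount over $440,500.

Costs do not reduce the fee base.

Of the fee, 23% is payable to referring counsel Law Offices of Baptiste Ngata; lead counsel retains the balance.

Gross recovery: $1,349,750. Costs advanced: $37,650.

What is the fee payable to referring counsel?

Fee base is the gross recovery, $1,349,750; costs are reimbursed separately.
First $110,000 at 34% = $37,400.00
Next $126,000 at 26.5% = $33,390.00
Next $204,500 at 18.5% = $37,832.50
Remaining $909,250 at 11.5% = $104,563.75
Fee: $37,400.00 + $33,390.00 + $37,832.50 + $104,563.75 = $213,186.25
Referral share: 23% of $213,186.25 = $49,032.84; lead counsel retains $213,186.25 − $49,032.84 = $164,153.41.

$49,032.84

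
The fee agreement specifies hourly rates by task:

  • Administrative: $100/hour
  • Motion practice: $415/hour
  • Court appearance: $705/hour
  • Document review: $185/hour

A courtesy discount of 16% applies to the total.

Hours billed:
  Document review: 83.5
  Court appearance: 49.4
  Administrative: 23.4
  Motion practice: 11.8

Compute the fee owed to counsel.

Administrative: 23.4 × $100 = $2,340.00
Motion practice: 11.8 × $415 = $4,897.00
Court appearance: 49.4 × $705 = $34,827.00
Document review: 83.5 × $185 = $15,447.50
Subtotal: $57,511.50
Less 16% discount: −$9,201.84
Total: $57,511.50 − $9,201.84 = $48,309.66

$48,309.66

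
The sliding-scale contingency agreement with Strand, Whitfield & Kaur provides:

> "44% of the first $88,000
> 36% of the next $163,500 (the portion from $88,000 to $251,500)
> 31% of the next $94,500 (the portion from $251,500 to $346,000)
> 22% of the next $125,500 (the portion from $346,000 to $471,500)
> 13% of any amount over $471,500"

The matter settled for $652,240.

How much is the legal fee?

First $88,000 at 44% = $38,720.00
Next $163,500 at 36% = $58,860.00
Next $94,500 at 31% = $29,295.00
Next $125,500 at 22% = $27,610.00
Remaining $180,740 at 13% = $23,496.20
Fee: $38,720.00 + $58,860.00 + $29,295.00 + $27,610.00 + $23,496.20 = $177,981.20

$177,981.20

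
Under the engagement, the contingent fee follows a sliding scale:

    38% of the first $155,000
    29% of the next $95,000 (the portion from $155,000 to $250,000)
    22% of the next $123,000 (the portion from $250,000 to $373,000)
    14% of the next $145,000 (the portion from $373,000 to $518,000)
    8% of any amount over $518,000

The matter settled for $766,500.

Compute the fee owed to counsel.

$153,690.00

First $155,000 at 38% = $58,900.00
Next $95,000 at 29% = $27,550.00
Next $123,000 at 22% = $27,060.00
Next $145,000 at 14% = $20,300.00
Remaining $248,500 at 8% = $19,880.00
Fee: $58,900.00 + $27,550.00 + $27,060.00 + $20,300.00 + $19,880.00 = $153,690.00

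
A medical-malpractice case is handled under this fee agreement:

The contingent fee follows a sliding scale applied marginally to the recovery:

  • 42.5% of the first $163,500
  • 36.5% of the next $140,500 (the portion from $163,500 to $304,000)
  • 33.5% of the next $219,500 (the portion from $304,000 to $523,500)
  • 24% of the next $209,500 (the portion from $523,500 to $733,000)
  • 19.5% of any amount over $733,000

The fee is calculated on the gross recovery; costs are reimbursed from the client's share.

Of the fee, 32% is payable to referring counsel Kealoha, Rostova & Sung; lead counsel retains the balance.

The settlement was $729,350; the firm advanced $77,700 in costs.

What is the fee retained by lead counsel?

$165,720.42

Fee base is the gross recovery, $729,350; costs are reimbursed separately.
First $163,500 at 42.5% = $69,487.50
Next $140,500 at 36.5% = $51,282.50
Next $219,500 at 33.5% = $73,532.50
Remaining $205,850 at 24% = $49,404.00
Fee: $69,487.50 + $51,282.50 + $73,532.50 + $49,404.00 = $243,706.50
Referral share: 32% of $243,706.50 = $77,986.08; lead counsel retains $243,706.50 − $77,986.08 = $165,720.42.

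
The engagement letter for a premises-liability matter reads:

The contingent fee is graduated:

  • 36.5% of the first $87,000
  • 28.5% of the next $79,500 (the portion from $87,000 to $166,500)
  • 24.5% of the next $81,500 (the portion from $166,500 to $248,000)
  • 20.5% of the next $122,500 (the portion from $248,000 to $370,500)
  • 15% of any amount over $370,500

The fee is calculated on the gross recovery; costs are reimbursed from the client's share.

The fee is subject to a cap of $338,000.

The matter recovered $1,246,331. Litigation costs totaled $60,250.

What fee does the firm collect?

$230,867.15

Fee base is the gross recovery, $1,246,331; costs are reimbursed separately.
First $87,000 at 36.5% = $31,755.00
Next $79,500 at 28.5% = $22,657.50
Next $81,500 at 24.5% = $19,967.50
Next $122,500 at 20.5% = $25,112.50
Remaining $875,831 at 15% = $131,374.65
Fee: $31,755.00 + $22,657.50 + $19,967.50 + $25,112.50 + $131,374.65 = $230,867.15
$230,867.15 is under the $338,000 cap.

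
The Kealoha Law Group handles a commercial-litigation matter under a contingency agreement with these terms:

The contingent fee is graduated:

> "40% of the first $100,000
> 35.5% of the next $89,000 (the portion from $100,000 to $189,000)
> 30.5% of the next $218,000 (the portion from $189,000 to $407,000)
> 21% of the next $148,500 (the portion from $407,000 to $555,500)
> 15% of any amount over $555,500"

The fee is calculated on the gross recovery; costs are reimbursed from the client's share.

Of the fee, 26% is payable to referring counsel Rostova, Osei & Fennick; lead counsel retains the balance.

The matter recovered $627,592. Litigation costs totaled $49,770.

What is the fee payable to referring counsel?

Fee base is the gross recovery, $627,592; costs are reimbursed separately.
First $100,000 at 40% = $40,000.00
Next $89,000 at 35.5% = $31,595.00
Next $218,000 at 30.5% = $66,490.00
Next $148,500 at 21% = $31,185.00
Remaining $72,092 at 15% = $10,813.80
Fee: $40,000.00 + $31,595.00 + $66,490.00 + $31,185.00 + $10,813.80 = $180,083.80
Referral share: 26% of $180,083.80 = $46,821.79; lead counsel retains $180,083.80 − $46,821.79 = $133,262.01.

$46,821.79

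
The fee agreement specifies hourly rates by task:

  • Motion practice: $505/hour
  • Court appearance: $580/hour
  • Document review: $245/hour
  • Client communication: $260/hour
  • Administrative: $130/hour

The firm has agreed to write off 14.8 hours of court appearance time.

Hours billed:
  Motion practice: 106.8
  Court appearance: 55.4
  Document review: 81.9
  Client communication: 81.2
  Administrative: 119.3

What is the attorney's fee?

Motion practice: 106.8 × $505 = $53,934.00
Court appearance: 55.4 × $580 = $32,132.00
Document review: 81.9 × $245 = $20,065.50
Client communication: 81.2 × $260 = $21,112.00
Administrative: 119.3 × $130 = $15,509.00
Subtotal: $142,752.50
Write-off: 14.8 × $580 = $8,584.00
Total: $142,752.50 − $8,584.00 = $134,168.50

$134,168.50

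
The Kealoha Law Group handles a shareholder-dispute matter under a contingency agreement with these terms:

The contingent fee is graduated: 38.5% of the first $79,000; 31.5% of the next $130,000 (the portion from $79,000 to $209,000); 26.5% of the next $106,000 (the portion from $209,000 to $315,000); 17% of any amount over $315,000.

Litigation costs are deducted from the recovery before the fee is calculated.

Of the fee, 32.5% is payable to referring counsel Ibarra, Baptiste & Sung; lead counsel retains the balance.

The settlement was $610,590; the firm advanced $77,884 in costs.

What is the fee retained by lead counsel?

Fee base (net of costs): $610,590 − $77,884 = $532,706
First $79,000 at 38.5% = $30,415.00
Next $130,000 at 31.5% = $40,950.00
Next $106,000 at 26.5% = $28,090.00
Remaining $217,706 at 17% = $37,010.02
Fee: $30,415.00 + $40,950.00 + $28,090.00 + $37,010.02 = $136,465.02
Referral share: 32.5% of $136,465.02 = $44,351.13; lead counsel retains $136,465.02 − $44,351.13 = $92,113.89.

$92,113.89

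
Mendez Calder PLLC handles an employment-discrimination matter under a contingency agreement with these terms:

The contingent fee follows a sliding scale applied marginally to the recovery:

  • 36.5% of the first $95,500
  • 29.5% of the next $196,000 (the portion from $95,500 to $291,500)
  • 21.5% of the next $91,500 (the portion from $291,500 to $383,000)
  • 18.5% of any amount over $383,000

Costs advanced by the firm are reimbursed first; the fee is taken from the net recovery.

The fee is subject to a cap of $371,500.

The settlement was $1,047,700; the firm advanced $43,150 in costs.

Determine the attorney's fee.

$227,336.75

Fee base (net of costs): $1,047,700 − $43,150 = $1,004,550
First $95,500 at 36.5% = $34,857.50
Next $196,000 at 29.5% = $57,820.00
Next $91,500 at 21.5% = $19,672.50
Remaining $621,550 at 18.5% = $114,986.75
Fee: $34,857.50 + $57,820.00 + $19,672.50 + $114,986.75 = $227,336.75
$227,336.75 is under the $371,500 cap.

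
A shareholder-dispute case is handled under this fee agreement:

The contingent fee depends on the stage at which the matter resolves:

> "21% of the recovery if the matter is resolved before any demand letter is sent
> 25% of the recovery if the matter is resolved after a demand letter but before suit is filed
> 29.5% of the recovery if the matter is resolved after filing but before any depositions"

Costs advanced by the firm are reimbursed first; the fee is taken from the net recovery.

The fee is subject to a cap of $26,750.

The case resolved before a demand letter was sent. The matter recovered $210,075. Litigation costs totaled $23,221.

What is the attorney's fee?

$26,750.00

Fee base (net of costs): $210,075 − $23,221 = $186,854
The matter resolved before a demand letter was sent, so the 21% rate applies.
$186,854 × 21% = $39,239.34
$39,239.34 exceeds the $26,750 cap, so the fee is capped at $26,750.00.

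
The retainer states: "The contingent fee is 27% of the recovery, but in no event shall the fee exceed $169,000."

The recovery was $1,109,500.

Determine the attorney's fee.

27% of $1,109,500 = $299,565.00
That exceeds the $169,000 cap, so the fee is capped at $169,000.

$169,000.00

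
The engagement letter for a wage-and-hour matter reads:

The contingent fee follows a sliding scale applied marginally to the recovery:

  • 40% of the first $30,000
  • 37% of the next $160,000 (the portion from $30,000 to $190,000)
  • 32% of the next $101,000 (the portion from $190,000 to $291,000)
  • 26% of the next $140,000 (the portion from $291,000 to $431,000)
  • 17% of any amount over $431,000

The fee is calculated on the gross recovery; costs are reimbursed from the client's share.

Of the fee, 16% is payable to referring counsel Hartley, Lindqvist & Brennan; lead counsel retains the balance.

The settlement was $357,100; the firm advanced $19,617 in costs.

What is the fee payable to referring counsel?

$19,312.96

Fee base is the gross recovery, $357,100; costs are reimbursed separately.
First $30,000 at 40% = $12,000.00
Next $160,000 at 37% = $59,200.00
Next $101,000 at 32% = $32,320.00
Remaining $66,100 at 26% = $17,186.00
Fee: $12,000.00 + $59,200.00 + $32,320.00 + $17,186.00 = $120,706.00
Referral share: 16% of $120,706.00 = $19,312.96; lead counsel retains $120,706.00 − $19,312.96 = $101,393.04.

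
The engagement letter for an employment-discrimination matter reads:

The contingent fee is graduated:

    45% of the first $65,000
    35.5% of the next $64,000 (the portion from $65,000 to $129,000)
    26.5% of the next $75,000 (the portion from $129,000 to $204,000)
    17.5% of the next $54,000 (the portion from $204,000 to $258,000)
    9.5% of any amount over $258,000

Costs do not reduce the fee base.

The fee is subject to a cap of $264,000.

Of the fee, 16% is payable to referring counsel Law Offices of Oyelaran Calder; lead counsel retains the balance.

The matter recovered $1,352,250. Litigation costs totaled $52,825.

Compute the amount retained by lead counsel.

$155,608.95

Fee base is the gross recovery, $1,352,250; costs are reimbursed separately.
First $65,000 at 45% = $29,250.00
Next $64,000 at 35.5% = $22,720.00
Next $75,000 at 26.5% = $19,875.00
Next $54,000 at 17.5% = $9,450.00
Remaining $1,094,250 at 9.5% = $103,953.75
Fee: $29,250.00 + $22,720.00 + $19,875.00 + $9,450.00 + $103,953.75 = $185,248.75
$185,248.75 is under the $264,000 cap.
Referral share: 16% of $185,248.75 = $29,639.80; lead counsel retains $185,248.75 − $29,639.80 = $155,608.95.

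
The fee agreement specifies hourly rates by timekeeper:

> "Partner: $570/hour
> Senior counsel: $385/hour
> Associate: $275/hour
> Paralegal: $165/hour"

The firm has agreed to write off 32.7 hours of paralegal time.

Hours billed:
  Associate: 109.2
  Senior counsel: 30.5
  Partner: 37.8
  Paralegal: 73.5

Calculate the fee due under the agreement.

Partner: 37.8 × $570 = $21,546.00
Senior counsel: 30.5 × $385 = $11,742.50
Associate: 109.2 × $275 = $30,030.00
Paralegal: 73.5 × $165 = $12,127.50
Subtotal: $75,446.00
Write-off: 32.7 × $165 = $5,395.50
Total: $75,446.00 − $5,395.50 = $70,050.50

$70,050.50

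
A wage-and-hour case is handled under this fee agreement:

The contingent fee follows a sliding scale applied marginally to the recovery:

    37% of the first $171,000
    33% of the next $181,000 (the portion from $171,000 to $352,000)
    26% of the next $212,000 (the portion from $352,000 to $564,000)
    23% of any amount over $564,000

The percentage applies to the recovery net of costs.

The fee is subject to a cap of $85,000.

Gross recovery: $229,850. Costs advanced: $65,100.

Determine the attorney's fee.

Fee base (net of costs): $229,850 − $65,100 = $164,750
First $164,750 at 37% = $60,957.50
$60,957.50 is under the $85,000 cap.

$60,957.50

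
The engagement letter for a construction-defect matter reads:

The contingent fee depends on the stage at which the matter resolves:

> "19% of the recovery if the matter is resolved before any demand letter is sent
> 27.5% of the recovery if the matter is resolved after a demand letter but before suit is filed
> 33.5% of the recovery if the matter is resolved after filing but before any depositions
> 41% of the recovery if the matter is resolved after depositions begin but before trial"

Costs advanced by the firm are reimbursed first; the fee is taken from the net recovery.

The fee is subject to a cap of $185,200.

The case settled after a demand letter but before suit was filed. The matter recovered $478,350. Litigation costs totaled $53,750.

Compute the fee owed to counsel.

Fee base (net of costs): $478,350 − $53,750 = $424,600
The matter settled after a demand letter but before suit was filed, so the 27.5% rate applies.
$424,600 × 27.5% = $116,765.00
$116,765.00 is under the $185,200 cap.

$116,765.00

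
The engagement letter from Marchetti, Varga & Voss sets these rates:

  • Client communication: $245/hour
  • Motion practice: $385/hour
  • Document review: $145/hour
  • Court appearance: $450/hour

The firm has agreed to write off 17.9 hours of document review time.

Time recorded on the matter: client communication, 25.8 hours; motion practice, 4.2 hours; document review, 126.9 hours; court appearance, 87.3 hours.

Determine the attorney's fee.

Client communication: 25.8 × $245 = $6,321.00
Motion practice: 4.2 × $385 = $1,617.00
Document review: 126.9 × $145 = $18,400.50
Court appearance: 87.3 × $450 = $39,285.00
Subtotal: $65,623.50
Write-off: 17.9 × $145 = $2,595.50
Total: $65,623.50 − $2,595.50 = $63,028.00

$63,028.00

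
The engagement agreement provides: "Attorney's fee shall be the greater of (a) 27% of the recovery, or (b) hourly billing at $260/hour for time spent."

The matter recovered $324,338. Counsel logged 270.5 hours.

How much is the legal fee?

(a) 27% of $324,338 = $87,571.26
(b) 270.5 × $260 = $70,330.00
The greater is (a): $87,571.26.

$87,571.26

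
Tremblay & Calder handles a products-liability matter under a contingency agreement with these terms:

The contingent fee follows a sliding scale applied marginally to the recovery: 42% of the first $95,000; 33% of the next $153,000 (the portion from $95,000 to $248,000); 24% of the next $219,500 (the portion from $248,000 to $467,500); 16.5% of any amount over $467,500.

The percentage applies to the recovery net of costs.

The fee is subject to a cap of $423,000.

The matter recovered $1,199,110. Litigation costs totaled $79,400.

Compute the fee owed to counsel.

Fee base (net of costs): $1,199,110 − $79,400 = $1,119,710
First $95,000 at 42% = $39,900.00
Next $153,000 at 33% = $50,490.00
Next $219,500 at 24% = $52,680.00
Remaining $652,210 at 16.5% = $107,614.65
Fee: $39,900.00 + $50,490.00 + $52,680.00 + $107,614.65 = $250,684.65
$250,684.65 is under the $423,000 cap.

$250,684.65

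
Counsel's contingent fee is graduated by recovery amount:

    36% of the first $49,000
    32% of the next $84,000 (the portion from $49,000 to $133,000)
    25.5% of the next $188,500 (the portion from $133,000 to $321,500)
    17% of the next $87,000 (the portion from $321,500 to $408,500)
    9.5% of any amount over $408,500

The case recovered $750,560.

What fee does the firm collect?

$139,873.20

First $49,000 at 36% = $17,640.00
Next $84,000 at 32% = $26,880.00
Next $188,500 at 25.5% = $48,067.50
Next $87,000 at 17% = $14,790.00
Remaining $342,060 at 9.5% = $32,495.70
Fee: $17,640.00 + $26,880.00 + $48,067.50 + $14,790.00 + $32,495.70 = $139,873.20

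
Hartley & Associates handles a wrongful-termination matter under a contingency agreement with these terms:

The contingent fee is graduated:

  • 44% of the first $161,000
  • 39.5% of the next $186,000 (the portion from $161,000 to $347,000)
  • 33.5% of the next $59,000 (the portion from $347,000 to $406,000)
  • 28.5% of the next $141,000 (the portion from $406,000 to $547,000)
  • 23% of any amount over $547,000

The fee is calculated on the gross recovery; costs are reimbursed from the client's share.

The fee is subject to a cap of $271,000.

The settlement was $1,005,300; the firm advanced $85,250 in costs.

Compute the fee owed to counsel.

$271,000.00

Fee base is the gross recovery, $1,005,300; costs are reimbursed separately.
First $161,000 at 44% = $70,840.00
Next $186,000 at 39.5% = $73,470.00
Next $59,000 at 33.5% = $19,765.00
Next $141,000 at 28.5% = $40,185.00
Remaining $458,300 at 23% = $105,409.00
Fee: $70,840.00 + $73,470.00 + $19,765.00 + $40,185.00 + $105,409.00 = $309,669.00
$309,669.00 exceeds the $271,000 cap, so the fee is capped at $271,000.00.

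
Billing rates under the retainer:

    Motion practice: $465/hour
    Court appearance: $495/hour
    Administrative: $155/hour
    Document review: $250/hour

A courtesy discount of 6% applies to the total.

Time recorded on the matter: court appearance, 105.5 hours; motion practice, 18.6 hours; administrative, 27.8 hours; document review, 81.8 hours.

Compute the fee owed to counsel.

$80,492.67

Motion practice: 18.6 × $465 = $8,649.00
Court appearance: 105.5 × $495 = $52,222.50
Administrative: 27.8 × $155 = $4,309.00
Document review: 81.8 × $250 = $20,450.00
Subtotal: $85,630.50
Less 6% discount: −$5,137.83
Total: $85,630.50 − $5,137.83 = $80,492.67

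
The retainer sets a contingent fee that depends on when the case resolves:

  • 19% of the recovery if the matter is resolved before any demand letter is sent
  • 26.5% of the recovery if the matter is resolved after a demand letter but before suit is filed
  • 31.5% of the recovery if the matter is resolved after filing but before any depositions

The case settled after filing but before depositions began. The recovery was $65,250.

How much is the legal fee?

The matter settled after filing but before depositions began, so the 31.5% rate applies.
$65,250 × 31.5% = $20,553.75

$20,553.75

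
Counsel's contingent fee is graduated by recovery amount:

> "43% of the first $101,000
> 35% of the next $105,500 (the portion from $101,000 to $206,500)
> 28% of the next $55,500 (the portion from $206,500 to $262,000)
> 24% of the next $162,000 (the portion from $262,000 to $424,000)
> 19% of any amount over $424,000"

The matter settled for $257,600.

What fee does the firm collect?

First $101,000 at 43% = $43,430.00
Next $105,500 at 35% = $36,925.00
Remaining $51,100 at 28% = $14,308.00
Fee: $43,430.00 + $36,925.00 + $14,308.00 = $94,663.00

$94,663.00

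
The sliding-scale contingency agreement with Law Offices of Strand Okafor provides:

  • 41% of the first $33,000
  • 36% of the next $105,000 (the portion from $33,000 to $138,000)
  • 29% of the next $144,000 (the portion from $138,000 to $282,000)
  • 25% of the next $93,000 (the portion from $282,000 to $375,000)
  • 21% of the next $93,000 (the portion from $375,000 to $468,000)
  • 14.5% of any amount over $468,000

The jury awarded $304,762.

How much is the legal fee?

$98,780.50

First $33,000 at 41% = $13,530.00
Next $105,000 at 36% = $37,800.00
Next $144,000 at 29% = $41,760.00
Remaining $22,762 at 25% = $5,690.50
Fee: $13,530.00 + $37,800.00 + $41,760.00 + $5,690.50 = $98,780.50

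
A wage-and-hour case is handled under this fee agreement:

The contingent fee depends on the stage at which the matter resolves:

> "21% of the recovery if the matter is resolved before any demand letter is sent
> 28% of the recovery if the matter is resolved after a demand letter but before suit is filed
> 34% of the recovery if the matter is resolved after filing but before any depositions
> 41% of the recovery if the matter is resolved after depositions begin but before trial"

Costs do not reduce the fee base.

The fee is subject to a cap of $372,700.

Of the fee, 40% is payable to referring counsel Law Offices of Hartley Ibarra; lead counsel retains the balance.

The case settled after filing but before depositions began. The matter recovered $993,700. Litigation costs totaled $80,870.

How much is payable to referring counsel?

Fee base is the gross recovery, $993,700; costs are reimbursed separately.
The matter settled after filing but before depositions began, so the 34% rate applies.
$993,700 × 34% = $337,858.00
$337,858.00 is under the $372,700 cap.
Referral share: 40% of $337,858.00 = $135,143.20; lead counsel retains $337,858.00 − $135,143.20 = $202,714.80.

$135,143.20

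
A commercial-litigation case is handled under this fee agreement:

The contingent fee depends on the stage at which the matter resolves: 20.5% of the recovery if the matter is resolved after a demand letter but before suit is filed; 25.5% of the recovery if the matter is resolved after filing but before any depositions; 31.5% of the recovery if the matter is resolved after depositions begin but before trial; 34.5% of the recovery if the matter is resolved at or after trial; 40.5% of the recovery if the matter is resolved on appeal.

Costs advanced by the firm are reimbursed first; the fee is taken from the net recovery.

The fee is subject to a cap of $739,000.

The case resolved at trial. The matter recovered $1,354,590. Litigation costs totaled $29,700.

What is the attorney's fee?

$457,087.05

Fee base (net of costs): $1,354,590 − $29,700 = $1,324,890
The matter resolved at trial, so the 34.5% rate applies.
$1,324,890 × 34.5% = $457,087.05
$457,087.05 is under the $739,000 cap.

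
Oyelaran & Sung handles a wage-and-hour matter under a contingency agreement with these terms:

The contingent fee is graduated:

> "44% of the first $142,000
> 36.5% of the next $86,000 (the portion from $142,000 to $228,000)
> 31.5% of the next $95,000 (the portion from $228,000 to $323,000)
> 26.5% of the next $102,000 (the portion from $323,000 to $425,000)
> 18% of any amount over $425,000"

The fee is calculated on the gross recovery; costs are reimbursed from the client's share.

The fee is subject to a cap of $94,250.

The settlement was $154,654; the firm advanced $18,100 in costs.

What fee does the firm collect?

Fee base is the gross recovery, $154,654; costs are reimbursed separately.
First $142,000 at 44% = $62,480.00
Remaining $12,654 at 36.5% = $4,618.71
Fee: $62,480.00 + $4,618.71 = $67,098.71
$67,098.71 is under the $94,250 cap.

$67,098.71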